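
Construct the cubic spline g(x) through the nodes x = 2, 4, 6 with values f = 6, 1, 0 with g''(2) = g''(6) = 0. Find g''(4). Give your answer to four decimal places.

With M_i denoting the second derivative at x_i, h_i = 2, 2, and Δ_i = (y_(i+1) − y_i)/h_i = -5/2, -1/2:
  2·M_0 + 8·M_1 + 2·M_2 = 6(Δ_1 - Δ_0) = 12
Natural end conditions: M_0 = M_2 = 0.
Hence M_0 = 0, M_1 = 3/2, M_2 = 0.

1.5000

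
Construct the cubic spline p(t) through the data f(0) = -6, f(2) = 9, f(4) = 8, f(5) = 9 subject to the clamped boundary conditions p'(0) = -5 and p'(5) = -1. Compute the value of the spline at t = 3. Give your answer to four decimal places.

10.1250

Let m_i = p''(x_i). Step sizes h_i = 2, 2, 1; slopes of the chords Δ_i = (y_(i+1) - y_i)/h_i = 15/2, -1/2, 1.
  2·m_0 + 8·m_1 + 2·m_2 = 6(Δ_1 - Δ_0) = -48
  2·m_1 + 6·m_2 + 1·m_3 = 6(Δ_2 - Δ_1) = 9
Clamped end conditions give two more equations: 2h_0·m_0 + h_0·m_1 = 6(Δ_0 - p'(0)) = 75 and h_2·m_2 + 2h_2·m_3 = 6(p'(5) - Δ_2) = -12.
Hence m_0 = 26, m_1 = -29/2, m_2 = 8, m_3 = -10.
On [2, 4], p(t) = 9 + 13/2·(t - 2) - 29/4·(t - 2)² + 15/8·(t - 2)³.
With (t - 2) = 1: p(3) = 81/8.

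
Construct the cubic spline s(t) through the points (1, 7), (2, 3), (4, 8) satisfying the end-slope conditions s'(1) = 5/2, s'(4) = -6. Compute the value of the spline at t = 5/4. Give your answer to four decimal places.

Let M_i = s''(x_i). Step sizes h_i = 1, 2; slopes of the chords Δ_i = (y_(i+1) - y_i)/h_i = -4, 5/2.
  1·M_0 + 6·M_1 + 2·M_2 = 6(Δ_1 - Δ_0) = 39
Clamped end conditions give two more equations: 2h_0·M_0 + h_0·M_1 = 6(Δ_0 - s'(1)) = -39 and h_1·M_1 + 2h_1·M_2 = 6(s'(4) - Δ_1) = -51.
Solving: M_0 = -173/6, M_1 = 56/3, M_2 = -265/12.
On [1, 2], s(t) = 7 + 5/2·(t - 1) - 173/12·(t - 1)² + 95/12·(t - 1)³.
With (t - 1) = 1/4: s(5/4) = 1753/256.

6.8477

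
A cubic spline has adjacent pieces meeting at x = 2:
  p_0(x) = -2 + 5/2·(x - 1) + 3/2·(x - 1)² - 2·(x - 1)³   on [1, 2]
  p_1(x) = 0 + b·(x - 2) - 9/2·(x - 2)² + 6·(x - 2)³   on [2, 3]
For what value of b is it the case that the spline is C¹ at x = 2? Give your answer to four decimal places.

-0.5000

p_0'(x) = 5/2 + 3·(x - 1) - 6·(x - 1)², so p_0'(2) = -1/2. On the right, p_1'(2) = b, so b = -1/2.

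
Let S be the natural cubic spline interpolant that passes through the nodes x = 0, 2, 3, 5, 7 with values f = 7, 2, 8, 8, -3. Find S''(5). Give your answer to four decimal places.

Write σ_i for S''(x_i). With h_i = 2, 1, 2, 2 and divided differences Δ_i = -5/2, 6, 0, -11/2, the continuity of S' gives the tridiagonal system
  2·σ_0 + 6·σ_1 + 1·σ_2 = 6(Δ_1 - Δ_0) = 51
  1·σ_1 + 6·σ_2 + 2·σ_3 = 6(Δ_2 - Δ_1) = -36
  2·σ_2 + 8·σ_3 + 2·σ_4 = 6(Δ_3 - Δ_2) = -33
Natural end conditions: σ_0 = σ_4 = 0.
Forward elimination and back-substitution give σ_0 = 0, σ_1 = 1233/128, σ_2 = -435/64, σ_3 = -621/256, σ_4 = 0.

-2.4258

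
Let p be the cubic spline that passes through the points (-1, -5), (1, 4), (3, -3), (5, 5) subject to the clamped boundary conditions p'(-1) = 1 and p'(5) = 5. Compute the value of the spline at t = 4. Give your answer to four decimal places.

Write m_i for p''(x_i). With h_i = 2, 2, 2 and divided differences Δ_i = 9/2, -7/2, 4, the continuity of p' gives the tridiagonal system
  2·m_0 + 8·m_1 + 2·m_2 = 6(Δ_1 - Δ_0) = -48
  2·m_1 + 8·m_2 + 2·m_3 = 6(Δ_2 - Δ_1) = 45
Clamped end conditions give two more equations: 2h_0·m_0 + h_0·m_1 = 6(Δ_0 - p'(-1)) = 21 and h_2·m_2 + 2h_2·m_3 = 6(p'(5) - Δ_2) = 6.
Solving: m_0 = 161/15, m_1 = -329/30, m_2 = 137/15, m_3 = -46/15.
On [3, 5], p(t) = -3 - 16/15·(t - 3) + 137/30·(t - 3)² - 61/60·(t - 3)³.
With (t - 3) = 1: p(4) = -31/60.

-0.5167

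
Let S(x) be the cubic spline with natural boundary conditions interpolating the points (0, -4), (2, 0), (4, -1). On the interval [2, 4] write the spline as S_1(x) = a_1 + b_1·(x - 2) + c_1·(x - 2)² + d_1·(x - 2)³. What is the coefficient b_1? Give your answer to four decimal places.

0.7500

With M_i denoting the second derivative at x_i, h_i = 2, 2, and Δ_i = (y_(i+1) − y_i)/h_i = 2, -1/2:
  2·M_0 + 8·M_1 + 2·M_2 = 6(Δ_1 - Δ_0) = -15
Natural end conditions: M_0 = M_2 = 0.
Solving: M_0 = 0, M_1 = -15/8, M_2 = 0.
On [2, 4], with S_1(x) = a_1 + b_1·(x - 2) + c_1·(x - 2)² + d_1·(x - 2)³: c_1 = M_1/2 = -15/16, d_1 = (M_2 - M_1)/(6h_1) = 5/32, b_1 = Δ_1 - h_1(2M_1 + M_2)/6 = 3/4.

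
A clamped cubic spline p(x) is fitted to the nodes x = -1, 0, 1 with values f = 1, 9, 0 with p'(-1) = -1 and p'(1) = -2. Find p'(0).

0

Write M_i for p''(x_i). With h_i = 1, 1 and divided differences Δ_i = 8, -9, the continuity of p' gives the tridiagonal system
  1·M_0 + 4·M_1 + 1·M_2 = 6(Δ_1 - Δ_0) = -102
Clamped end conditions give two more equations: 2h_0·M_0 + h_0·M_1 = 6(Δ_0 - p'(-1)) = 54 and h_1·M_1 + 2h_1·M_2 = 6(p'(1) - Δ_1) = 42.
Solving the tridiagonal system: M_0 = 52, M_1 = -50, M_2 = 46.
On [0, 1], p'(x) = b_1 + 2c_1·x + 3d_1·x² with b_1 = Δ_1 - h_1(2M_1 + M_2)/6 = 0, c_1 = M_1/2 = -25, d_1 = (M_2 - M_1)/(6h_1) = 16. So p'(0) = 0.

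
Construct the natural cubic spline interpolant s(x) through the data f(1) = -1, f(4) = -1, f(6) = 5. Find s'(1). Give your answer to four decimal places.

-0.9000

Let m_i = s''(x_i). Step sizes h_i = 3, 2; slopes of the chords Δ_i = (y_(i+1) - y_i)/h_i = 0, 3.
  3·m_0 + 10·m_1 + 2·m_2 = 6(Δ_1 - Δ_0) = 18
Natural end conditions: m_0 = m_2 = 0.
Solving the tridiagonal system: m_0 = 0, m_1 = 9/5, m_2 = 0.
On [1, 4], s'(x) = b_0 + 2c_0·(x - 1) + 3d_0·(x - 1)² with b_0 = Δ_0 - h_0(2m_0 + m_1)/6 = -9/10, c_0 = m_0/2 = 0, d_0 = (m_1 - m_0)/(6h_0) = 1/10. So s'(1) = -9/10.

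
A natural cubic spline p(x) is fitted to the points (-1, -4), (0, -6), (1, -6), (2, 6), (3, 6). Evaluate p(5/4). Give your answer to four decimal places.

-3.4135

Let σ_i = p''(x_i). Step sizes h_i = 1, 1, 1, 1; slopes of the chords Δ_i = (y_(i+1) - y_i)/h_i = -2, 0, 12, 0.
  1·σ_0 + 4·σ_1 + 1·σ_2 = 6(Δ_1 - Δ_0) = 12
  1·σ_1 + 4·σ_2 + 1·σ_3 = 6(Δ_2 - Δ_1) = 72
  1·σ_2 + 4·σ_3 + 1·σ_4 = 6(Δ_3 - Δ_2) = -72
Natural end conditions: σ_0 = σ_4 = 0.
Solving: σ_0 = 0, σ_1 = -45/14, σ_2 = 174/7, σ_3 = -339/14, σ_4 = 0.
On [1, 2], p(x) = -6 + 31/4·(x - 1) + 87/7·(x - 1)² - 229/28·(x - 1)³.
With (x - 1) = 1/4: p(5/4) = -6117/1792.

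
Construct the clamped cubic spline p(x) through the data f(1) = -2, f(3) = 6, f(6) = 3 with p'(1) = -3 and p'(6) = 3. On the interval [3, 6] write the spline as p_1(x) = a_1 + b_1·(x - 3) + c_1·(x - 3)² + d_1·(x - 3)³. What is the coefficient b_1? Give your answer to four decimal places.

3.3000

Let m_i = p''(x_i). Step sizes h_i = 2, 3; slopes of the chords Δ_i = (y_(i+1) - y_i)/h_i = 4, -1.
  2·m_0 + 10·m_1 + 3·m_2 = 6(Δ_1 - Δ_0) = -30
Clamped end conditions give two more equations: 2h_0·m_0 + h_0·m_1 = 6(Δ_0 - p'(1)) = 42 and h_1·m_1 + 2h_1·m_2 = 6(p'(6) - Δ_1) = 24.
Solving the tridiagonal system: m_0 = 147/10, m_1 = -42/5, m_2 = 41/5.
On [3, 6], with p_1(x) = a_1 + b_1·(x - 3) + c_1·(x - 3)² + d_1·(x - 3)³: c_1 = m_1/2 = -21/5, d_1 = (m_2 - m_1)/(6h_1) = 83/90, b_1 = Δ_1 - h_1(2m_1 + m_2)/6 = 33/10.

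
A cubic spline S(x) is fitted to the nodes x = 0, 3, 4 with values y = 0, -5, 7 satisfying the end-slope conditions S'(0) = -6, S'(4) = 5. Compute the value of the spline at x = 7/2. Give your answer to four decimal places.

1.8438

With M_i denoting the second derivative at x_i, h_i = 3, 1, and Δ_i = (y_(i+1) − y_i)/h_i = -5/3, 12:
  3·M_0 + 8·M_1 + 1·M_2 = 6(Δ_1 - Δ_0) = 82
Clamped end conditions give two more equations: 2h_0·M_0 + h_0·M_1 = 6(Δ_0 - S'(0)) = 26 and h_1·M_1 + 2h_1·M_2 = 6(S'(4) - Δ_1) = -42.
Forward elimination and back-substitution give M_0 = -19/6, M_1 = 15, M_2 = -57/2.
On [3, 4], S(x) = -5 + 47/4·(x - 3) + 15/2·(x - 3)² - 29/4·(x - 3)³.
With (x - 3) = 1/2: S(7/2) = 59/32.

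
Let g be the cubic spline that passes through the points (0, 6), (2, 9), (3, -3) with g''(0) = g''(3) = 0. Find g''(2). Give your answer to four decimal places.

-13.5000

Put σ_i = g'' at the i-th knot. Here h = (2, 1) and Δ = (3/2, -12), so the interior equations h_(i-1)·σ_(i-1) + 2(h_(i-1)+h_i)·σ_i + h_i·σ_(i+1) = 6(Δ_i − Δ_(i-1)) read
  2·σ_0 + 6·σ_1 + 1·σ_2 = 6(Δ_1 - Δ_0) = -81
Natural end conditions: σ_0 = σ_2 = 0.
Hence σ_0 = 0, σ_1 = -27/2, σ_2 = 0.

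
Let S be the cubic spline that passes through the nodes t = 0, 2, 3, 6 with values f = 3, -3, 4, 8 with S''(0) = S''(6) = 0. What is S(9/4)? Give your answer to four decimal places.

With m_i denoting the second derivative at x_i, h_i = 2, 1, 3, and Δ_i = (y_(i+1) − y_i)/h_i = -3, 7, 4/3:
  2·m_0 + 6·m_1 + 1·m_2 = 6(Δ_1 - Δ_0) = 60
  1·m_1 + 8·m_2 + 3·m_3 = 6(Δ_2 - Δ_1) = -34
Natural end conditions: m_0 = m_3 = 0.
Hence m_0 = 0, m_1 = 514/47, m_2 = -264/47, m_3 = 0.
On [2, 3], S(t) = -3 + 605/141·(t - 2) + 257/47·(t - 2)² - 389/141·(t - 2)³.
With (t - 2) = 1/4: S(9/4) = -4899/3008.

-1.6287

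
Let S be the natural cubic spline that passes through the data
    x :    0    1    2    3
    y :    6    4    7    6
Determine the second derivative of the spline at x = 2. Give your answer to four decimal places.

-8.4000

Write σ_i for S''(x_i). With h_i = 1, 1, 1 and divided differences Δ_i = -2, 3, -1, the continuity of S' gives the tridiagonal system
  1·σ_0 + 4·σ_1 + 1·σ_2 = 6(Δ_1 - Δ_0) = 30
  1·σ_1 + 4·σ_2 + 1·σ_3 = 6(Δ_2 - Δ_1) = -24
Natural end conditions: σ_0 = σ_3 = 0.
Hence σ_0 = 0, σ_1 = 48/5, σ_2 = -42/5, σ_3 = 0.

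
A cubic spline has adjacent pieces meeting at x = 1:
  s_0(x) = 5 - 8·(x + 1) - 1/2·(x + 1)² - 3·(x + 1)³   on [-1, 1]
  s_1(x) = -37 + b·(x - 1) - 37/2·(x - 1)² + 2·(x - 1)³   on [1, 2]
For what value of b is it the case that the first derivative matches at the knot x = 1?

s_0'(x) = -8 - 1·(x + 1) - 9·(x + 1)², so s_0'(1) = -46. On the right, s_1'(1) = b, so b = -46.

-46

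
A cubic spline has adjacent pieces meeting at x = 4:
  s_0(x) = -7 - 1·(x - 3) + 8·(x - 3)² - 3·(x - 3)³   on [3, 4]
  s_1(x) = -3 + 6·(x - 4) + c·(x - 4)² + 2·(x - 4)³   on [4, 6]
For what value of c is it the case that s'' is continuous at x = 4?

-1

s_0''(x) = 16 - 18·(x - 3), so s_0''(4) = -2. On the right, s_1''(4) = 2c, so c = -1.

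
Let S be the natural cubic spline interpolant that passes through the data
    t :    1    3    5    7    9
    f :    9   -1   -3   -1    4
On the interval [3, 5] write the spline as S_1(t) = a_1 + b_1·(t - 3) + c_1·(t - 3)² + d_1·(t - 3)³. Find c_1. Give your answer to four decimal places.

Put m_i = S'' at the i-th knot. Here h = (2, 2, 2, 2) and Δ = (-5, -1, 1, 5/2), so the interior equations h_(i-1)·m_(i-1) + 2(h_(i-1)+h_i)·m_i + h_i·m_(i+1) = 6(Δ_i − Δ_(i-1)) read
  2·m_0 + 8·m_1 + 2·m_2 = 6(Δ_1 - Δ_0) = 24
  2·m_1 + 8·m_2 + 2·m_3 = 6(Δ_2 - Δ_1) = 12
  2·m_2 + 8·m_3 + 2·m_4 = 6(Δ_3 - Δ_2) = 9
Natural end conditions: m_0 = m_4 = 0.
Hence m_0 = 0, m_1 = 321/112, m_2 = 15/28, m_3 = 111/112, m_4 = 0.
On [3, 5], with S_1(t) = a_1 + b_1·(t - 3) + c_1·(t - 3)² + d_1·(t - 3)³: c_1 = m_1/2 = 321/224, d_1 = (m_2 - m_1)/(6h_1) = -87/448, b_1 = Δ_1 - h_1(2m_1 + m_2)/6 = -173/56.

1.4330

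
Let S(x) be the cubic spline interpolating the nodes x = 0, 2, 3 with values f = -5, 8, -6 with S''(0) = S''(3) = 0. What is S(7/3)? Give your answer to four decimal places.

4.5988

Write M_i for S''(x_i). With h_i = 2, 1 and divided differences Δ_i = 13/2, -14, the continuity of S' gives the tridiagonal system
  2·M_0 + 6·M_1 + 1·M_2 = 6(Δ_1 - Δ_0) = -123
Natural end conditions: M_0 = M_2 = 0.
Solving the tridiagonal system: M_0 = 0, M_1 = -41/2, M_2 = 0.
On [2, 3], S(x) = 8 - 43/6·(x - 2) - 41/4·(x - 2)² + 41/12·(x - 2)³.
With (x - 2) = 1/3: S(7/3) = 745/162.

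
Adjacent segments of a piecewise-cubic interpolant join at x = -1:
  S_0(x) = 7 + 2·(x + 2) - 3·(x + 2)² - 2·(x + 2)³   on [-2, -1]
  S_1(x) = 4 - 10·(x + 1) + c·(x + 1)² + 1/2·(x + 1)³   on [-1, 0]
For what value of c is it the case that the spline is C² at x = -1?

S_0''(x) = -6 - 12·(x + 2), so S_0''(-1) = -18. On the right, S_1''(-1) = 2c, so c = -9.

-9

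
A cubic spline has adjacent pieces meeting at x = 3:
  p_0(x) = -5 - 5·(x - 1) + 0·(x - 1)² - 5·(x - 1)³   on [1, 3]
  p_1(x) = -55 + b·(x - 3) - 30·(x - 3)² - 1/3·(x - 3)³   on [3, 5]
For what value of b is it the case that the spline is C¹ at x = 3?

p_0'(x) = -5 + 0·(x - 1) - 15·(x - 1)², so p_0'(3) = -65. On the right, p_1'(3) = b, so b = -65.

-65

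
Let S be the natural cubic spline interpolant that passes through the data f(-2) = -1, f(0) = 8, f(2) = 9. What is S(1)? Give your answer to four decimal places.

Write M_i for S''(x_i). With h_i = 2, 2 and divided differences Δ_i = 9/2, 1/2, the continuity of S' gives the tridiagonal system
  2·M_0 + 8·M_1 + 2·M_2 = 6(Δ_1 - Δ_0) = -24
Natural end conditions: M_0 = M_2 = 0.
Forward elimination and back-substitution give M_0 = 0, M_1 = -3, M_2 = 0.
On [0, 2], S(x) = 8 + 5/2·x - 3/2·x² + 1/4·x³.
With x = 1: S(1) = 37/4.

9.2500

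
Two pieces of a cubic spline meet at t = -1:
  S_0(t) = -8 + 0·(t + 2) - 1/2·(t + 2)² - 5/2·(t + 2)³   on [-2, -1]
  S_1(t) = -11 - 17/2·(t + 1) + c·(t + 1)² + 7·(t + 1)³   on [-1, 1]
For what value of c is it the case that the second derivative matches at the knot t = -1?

-8

S_0''(t) = -1 - 15·(t + 2), so S_0''(-1) = -16. On the right, S_1''(-1) = 2c, so c = -8.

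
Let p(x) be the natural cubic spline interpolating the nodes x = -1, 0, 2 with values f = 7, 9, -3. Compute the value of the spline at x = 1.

Write σ_i for p''(x_i). With h_i = 1, 2 and divided differences Δ_i = 2, -6, the continuity of p' gives the tridiagonal system
  1·σ_0 + 6·σ_1 + 2·σ_2 = 6(Δ_1 - Δ_0) = -48
Natural end conditions: σ_0 = σ_2 = 0.
Solving: σ_0 = 0, σ_1 = -8, σ_2 = 0.
On [0, 2], p(x) = 9 - 2/3·x - 4·x² + 2/3·x³.
With x = 1: p(1) = 5.

5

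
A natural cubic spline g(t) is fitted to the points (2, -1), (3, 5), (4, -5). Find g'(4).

-14

Write M_i for g''(x_i). With h_i = 1, 1 and divided differences Δ_i = 6, -10, the continuity of g' gives the tridiagonal system
  1·M_0 + 4·M_1 + 1·M_2 = 6(Δ_1 - Δ_0) = -96
Natural end conditions: M_0 = M_2 = 0.
Solving the tridiagonal system: M_0 = 0, M_1 = -24, M_2 = 0.
On [3, 4], g'(t) = b_1 + 2c_1·(t - 3) + 3d_1·(t - 3)² with b_1 = Δ_1 - h_1(2M_1 + M_2)/6 = -2, c_1 = M_1/2 = -12, d_1 = (M_2 - M_1)/(6h_1) = 4. So g'(4) = -14.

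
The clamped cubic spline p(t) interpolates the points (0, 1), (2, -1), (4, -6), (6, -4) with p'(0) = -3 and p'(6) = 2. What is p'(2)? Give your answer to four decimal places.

With M_i denoting the second derivative at x_i, h_i = 2, 2, 2, and Δ_i = (y_(i+1) − y_i)/h_i = -1, -5/2, 1:
  2·M_0 + 8·M_1 + 2·M_2 = 6(Δ_1 - Δ_0) = -9
  2·M_1 + 8·M_2 + 2·M_3 = 6(Δ_2 - Δ_1) = 21
Clamped end conditions give two more equations: 2h_0·M_0 + h_0·M_1 = 6(Δ_0 - p'(0)) = 12 and h_2·M_2 + 2h_2·M_3 = 6(p'(6) - Δ_2) = 6.
Hence M_0 = 137/30, M_1 = -47/15, M_2 = 52/15, M_3 = -7/30.
On [2, 4], p'(t) = b_1 + 2c_1·(t - 2) + 3d_1·(t - 2)² with b_1 = Δ_1 - h_1(2M_1 + M_2)/6 = -47/30, c_1 = M_1/2 = -47/30, d_1 = (M_2 - M_1)/(6h_1) = 11/20. So p'(2) = -47/30.

-1.5667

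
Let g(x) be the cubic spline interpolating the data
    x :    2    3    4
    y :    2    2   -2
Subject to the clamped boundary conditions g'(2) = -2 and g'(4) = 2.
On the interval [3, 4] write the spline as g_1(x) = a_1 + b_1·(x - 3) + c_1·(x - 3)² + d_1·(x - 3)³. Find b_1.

-3

Put M_i = g'' at the i-th knot. Here h = (1, 1) and Δ = (0, -4), so the interior equations h_(i-1)·M_(i-1) + 2(h_(i-1)+h_i)·M_i + h_i·M_(i+1) = 6(Δ_i − Δ_(i-1)) read
  1·M_0 + 4·M_1 + 1·M_2 = 6(Δ_1 - Δ_0) = -24
Clamped end conditions give two more equations: 2h_0·M_0 + h_0·M_1 = 6(Δ_0 - g'(2)) = 12 and h_1·M_1 + 2h_1·M_2 = 6(g'(4) - Δ_1) = 36.
Hence M_0 = 14, M_1 = -16, M_2 = 26.
On [3, 4], with g_1(x) = a_1 + b_1·(x - 3) + c_1·(x - 3)² + d_1·(x - 3)³: c_1 = M_1/2 = -8, d_1 = (M_2 - M_1)/(6h_1) = 7, b_1 = Δ_1 - h_1(2M_1 + M_2)/6 = -3.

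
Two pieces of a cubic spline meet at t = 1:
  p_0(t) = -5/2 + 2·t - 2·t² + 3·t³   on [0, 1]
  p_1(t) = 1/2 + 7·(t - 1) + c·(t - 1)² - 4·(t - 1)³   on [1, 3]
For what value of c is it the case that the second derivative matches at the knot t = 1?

p_0''(t) = -4 + 18·t, so p_0''(1) = 14. On the right, p_1''(1) = 2c, so c = 7.

7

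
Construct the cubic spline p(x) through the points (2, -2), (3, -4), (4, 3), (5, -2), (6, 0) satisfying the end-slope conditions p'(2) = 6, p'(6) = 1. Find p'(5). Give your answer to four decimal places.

-2.9464

Let σ_i = p''(x_i). Step sizes h_i = 1, 1, 1, 1; slopes of the chords Δ_i = (y_(i+1) - y_i)/h_i = -2, 7, -5, 2.
  1·σ_0 + 4·σ_1 + 1·σ_2 = 6(Δ_1 - Δ_0) = 54
  1·σ_1 + 4·σ_2 + 1·σ_3 = 6(Δ_2 - Δ_1) = -72
  1·σ_2 + 4·σ_3 + 1·σ_4 = 6(Δ_3 - Δ_2) = 42
Clamped end conditions give two more equations: 2h_0·σ_0 + h_0·σ_1 = 6(Δ_0 - p'(2)) = -48 and h_3·σ_3 + 2h_3·σ_4 = 6(p'(6) - Δ_3) = -6.
Solving: σ_0 = -1109/28, σ_1 = 437/14, σ_2 = -125/4, σ_3 = 305/14, σ_4 = -389/28.
On [5, 6], p'(x) = b_3 + 2c_3·(x - 5) + 3d_3·(x - 5)² with b_3 = Δ_3 - h_3(2σ_3 + σ_4)/6 = -165/56, c_3 = σ_3/2 = 305/28, d_3 = (σ_4 - σ_3)/(6h_3) = -333/56. So p'(5) = -165/56.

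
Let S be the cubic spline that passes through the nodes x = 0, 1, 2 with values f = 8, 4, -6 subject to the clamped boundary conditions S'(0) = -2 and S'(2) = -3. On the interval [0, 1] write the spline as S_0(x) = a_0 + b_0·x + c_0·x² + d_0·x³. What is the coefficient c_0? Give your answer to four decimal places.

1.2500

With M_i denoting the second derivative at x_i, h_i = 1, 1, and Δ_i = (y_(i+1) − y_i)/h_i = -4, -10:
  1·M_0 + 4·M_1 + 1·M_2 = 6(Δ_1 - Δ_0) = -36
Clamped end conditions give two more equations: 2h_0·M_0 + h_0·M_1 = 6(Δ_0 - S'(0)) = -12 and h_1·M_1 + 2h_1·M_2 = 6(S'(2) - Δ_1) = 42.
Hence M_0 = 5/2, M_1 = -17, M_2 = 59/2.
On [0, 1], with S_0(x) = a_0 + b_0·x + c_0·x² + d_0·x³: c_0 = M_0/2 = 5/4, d_0 = (M_1 - M_0)/(6h_0) = -13/4, b_0 = Δ_0 - h_0(2M_0 + M_1)/6 = -2.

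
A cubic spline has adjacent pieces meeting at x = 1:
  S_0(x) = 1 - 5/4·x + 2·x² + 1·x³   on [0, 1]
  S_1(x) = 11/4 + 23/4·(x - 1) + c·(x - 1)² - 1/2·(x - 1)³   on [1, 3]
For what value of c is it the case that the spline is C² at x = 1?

S_0''(x) = 4 + 6·x, so S_0''(1) = 10. On the right, S_1''(1) = 2c, so c = 5.

5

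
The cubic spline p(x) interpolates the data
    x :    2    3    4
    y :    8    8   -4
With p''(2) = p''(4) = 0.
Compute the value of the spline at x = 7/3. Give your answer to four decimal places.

8.8889

Put M_i = p'' at the i-th knot. Here h = (1, 1) and Δ = (0, -12), so the interior equations h_(i-1)·M_(i-1) + 2(h_(i-1)+h_i)·M_i + h_i·M_(i+1) = 6(Δ_i − Δ_(i-1)) read
  1·M_0 + 4·M_1 + 1·M_2 = 6(Δ_1 - Δ_0) = -72
Natural end conditions: M_0 = M_2 = 0.
Hence M_0 = 0, M_1 = -18, M_2 = 0.
On [2, 3], p(x) = 8 + 3·(x - 2) + 0·(x - 2)² - 3·(x - 2)³.
With (x - 2) = 1/3: p(7/3) = 80/9.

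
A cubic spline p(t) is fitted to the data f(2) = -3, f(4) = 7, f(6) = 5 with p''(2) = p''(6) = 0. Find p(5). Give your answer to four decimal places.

7.1250

Put M_i = p'' at the i-th knot. Here h = (2, 2) and Δ = (5, -1), so the interior equations h_(i-1)·M_(i-1) + 2(h_(i-1)+h_i)·M_i + h_i·M_(i+1) = 6(Δ_i − Δ_(i-1)) read
  2·M_0 + 8·M_1 + 2·M_2 = 6(Δ_1 - Δ_0) = -36
Natural end conditions: M_0 = M_2 = 0.
Forward elimination and back-substitution give M_0 = 0, M_1 = -9/2, M_2 = 0.
On [4, 6], p(t) = 7 + 2·(t - 4) - 9/4·(t - 4)² + 3/8·(t - 4)³.
With (t - 4) = 1: p(5) = 57/8.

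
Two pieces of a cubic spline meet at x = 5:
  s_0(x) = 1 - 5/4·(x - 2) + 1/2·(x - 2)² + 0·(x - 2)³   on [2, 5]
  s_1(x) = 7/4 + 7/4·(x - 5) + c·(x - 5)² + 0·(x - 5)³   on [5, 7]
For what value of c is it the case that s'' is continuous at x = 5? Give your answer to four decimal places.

0.5000

s_0''(x) = 1 + 0·(x - 2), so s_0''(5) = 1. On the right, s_1''(5) = 2c, so c = 1/2.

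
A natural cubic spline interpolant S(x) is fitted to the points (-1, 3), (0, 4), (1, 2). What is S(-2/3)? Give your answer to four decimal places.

Put M_i = S'' at the i-th knot. Here h = (1, 1) and Δ = (1, -2), so the interior equations h_(i-1)·M_(i-1) + 2(h_(i-1)+h_i)·M_i + h_i·M_(i+1) = 6(Δ_i − Δ_(i-1)) read
  1·M_0 + 4·M_1 + 1·M_2 = 6(Δ_1 - Δ_0) = -18
Natural end conditions: M_0 = M_2 = 0.
Solving: M_0 = 0, M_1 = -9/2, M_2 = 0.
On [-1, 0], S(x) = 3 + 7/4·(x + 1) + 0·(x + 1)² - 3/4·(x + 1)³.
With (x + 1) = 1/3: S(-2/3) = 32/9.

3.5556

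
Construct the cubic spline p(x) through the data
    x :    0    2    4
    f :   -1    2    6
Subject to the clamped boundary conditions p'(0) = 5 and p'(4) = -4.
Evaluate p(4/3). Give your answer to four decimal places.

Put M_i = p'' at the i-th knot. Here h = (2, 2) and Δ = (3/2, 2), so the interior equations h_(i-1)·M_(i-1) + 2(h_(i-1)+h_i)·M_i + h_i·M_(i+1) = 6(Δ_i − Δ_(i-1)) read
  2·M_0 + 8·M_1 + 2·M_2 = 6(Δ_1 - Δ_0) = 3
Clamped end conditions give two more equations: 2h_0·M_0 + h_0·M_1 = 6(Δ_0 - p'(0)) = -21 and h_1·M_1 + 2h_1·M_2 = 6(p'(4) - Δ_1) = -36.
Solving: M_0 = -63/8, M_1 = 21/4, M_2 = -93/8.
On [0, 2], p(x) = -1 + 5·x - 63/16·x² + 35/32·x³.
With x = 4/3: p(4/3) = 34/27.

1.2593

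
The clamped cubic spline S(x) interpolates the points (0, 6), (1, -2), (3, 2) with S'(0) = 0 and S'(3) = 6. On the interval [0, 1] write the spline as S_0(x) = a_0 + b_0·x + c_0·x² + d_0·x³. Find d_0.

Put M_i = S'' at the i-th knot. Here h = (1, 2) and Δ = (-8, 2), so the interior equations h_(i-1)·M_(i-1) + 2(h_(i-1)+h_i)·M_i + h_i·M_(i+1) = 6(Δ_i − Δ_(i-1)) read
  1·M_0 + 6·M_1 + 2·M_2 = 6(Δ_1 - Δ_0) = 60
Clamped end conditions give two more equations: 2h_0·M_0 + h_0·M_1 = 6(Δ_0 - S'(0)) = -48 and h_1·M_1 + 2h_1·M_2 = 6(S'(3) - Δ_1) = 24.
Forward elimination and back-substitution give M_0 = -32, M_1 = 16, M_2 = -2.
On [0, 1], with S_0(x) = a_0 + b_0·x + c_0·x² + d_0·x³: c_0 = M_0/2 = -16, d_0 = (M_1 - M_0)/(6h_0) = 8, b_0 = Δ_0 - h_0(2M_0 + M_1)/6 = 0.

8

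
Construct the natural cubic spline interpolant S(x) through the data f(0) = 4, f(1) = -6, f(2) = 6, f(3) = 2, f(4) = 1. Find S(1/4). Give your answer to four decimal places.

Let m_i = S''(x_i). Step sizes h_i = 1, 1, 1, 1; slopes of the chords Δ_i = (y_(i+1) - y_i)/h_i = -10, 12, -4, -1.
  1·m_0 + 4·m_1 + 1·m_2 = 6(Δ_1 - Δ_0) = 132
  1·m_1 + 4·m_2 + 1·m_3 = 6(Δ_2 - Δ_1) = -96
  1·m_2 + 4·m_3 + 1·m_4 = 6(Δ_3 - Δ_2) = 18
Natural end conditions: m_0 = m_4 = 0.
Solving the tridiagonal system: m_0 = 0, m_1 = 1191/28, m_2 = -267/7, m_3 = 393/28, m_4 = 0.
On [0, 1], S(x) = 4 - 957/56·x + 0·x² + 397/56·x³.
With x = 1/4: S(1/4) = -579/3584.

-0.1616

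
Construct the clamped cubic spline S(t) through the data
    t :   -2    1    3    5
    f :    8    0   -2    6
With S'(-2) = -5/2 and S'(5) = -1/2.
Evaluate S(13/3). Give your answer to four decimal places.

With σ_i denoting the second derivative at x_i, h_i = 3, 2, 2, and Δ_i = (y_(i+1) − y_i)/h_i = -8/3, -1, 4:
  3·σ_0 + 10·σ_1 + 2·σ_2 = 6(Δ_1 - Δ_0) = 10
  2·σ_1 + 8·σ_2 + 2·σ_3 = 6(Δ_2 - Δ_1) = 30
Clamped end conditions give two more equations: 2h_0·σ_0 + h_0·σ_1 = 6(Δ_0 - S'(-2)) = -1 and h_2·σ_2 + 2h_2·σ_3 = 6(S'(5) - Δ_2) = -27.
Solving the tridiagonal system: σ_0 = -5/111, σ_1 = -9/37, σ_2 = 465/74, σ_3 = -366/37.
On [3, 5], S(t) = -2 + 115/37·(t - 3) + 465/148·(t - 3)² - 399/296·(t - 3)³.
With (t - 3) = 4/3: S(13/3) = 1510/333.

4.5345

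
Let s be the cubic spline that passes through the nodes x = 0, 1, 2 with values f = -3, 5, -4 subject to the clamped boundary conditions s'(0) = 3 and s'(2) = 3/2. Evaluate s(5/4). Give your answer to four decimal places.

3.2598

With M_i denoting the second derivative at x_i, h_i = 1, 1, and Δ_i = (y_(i+1) − y_i)/h_i = 8, -9:
  1·M_0 + 4·M_1 + 1·M_2 = 6(Δ_1 - Δ_0) = -102
Clamped end conditions give two more equations: 2h_0·M_0 + h_0·M_1 = 6(Δ_0 - s'(0)) = 30 and h_1·M_1 + 2h_1·M_2 = 6(s'(2) - Δ_1) = 63.
Solving the tridiagonal system: M_0 = 159/4, M_1 = -99/2, M_2 = 225/4.
On [1, 2], s(x) = 5 - 15/8·(x - 1) - 99/4·(x - 1)² + 141/8·(x - 1)³.
With (x - 1) = 1/4: s(5/4) = 1669/512.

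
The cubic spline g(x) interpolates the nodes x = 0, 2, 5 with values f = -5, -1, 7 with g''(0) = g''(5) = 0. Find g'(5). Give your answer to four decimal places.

2.8667

Let M_i = g''(x_i). Step sizes h_i = 2, 3; slopes of the chords Δ_i = (y_(i+1) - y_i)/h_i = 2, 8/3.
  2·M_0 + 10·M_1 + 3·M_2 = 6(Δ_1 - Δ_0) = 4
Natural end conditions: M_0 = M_2 = 0.
Solving: M_0 = 0, M_1 = 2/5, M_2 = 0.
On [2, 5], g'(x) = b_1 + 2c_1·(x - 2) + 3d_1·(x - 2)² with b_1 = Δ_1 - h_1(2M_1 + M_2)/6 = 34/15, c_1 = M_1/2 = 1/5, d_1 = (M_2 - M_1)/(6h_1) = -1/45. So g'(5) = 43/15.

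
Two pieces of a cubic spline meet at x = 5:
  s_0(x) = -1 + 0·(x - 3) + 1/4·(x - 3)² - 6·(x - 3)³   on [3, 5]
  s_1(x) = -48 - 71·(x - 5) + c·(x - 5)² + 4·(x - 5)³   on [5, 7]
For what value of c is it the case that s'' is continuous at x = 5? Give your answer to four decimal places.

-35.7500

s_0''(x) = 1/2 - 36·(x - 3), so s_0''(5) = -143/2. On the right, s_1''(5) = 2c, so c = -143/4.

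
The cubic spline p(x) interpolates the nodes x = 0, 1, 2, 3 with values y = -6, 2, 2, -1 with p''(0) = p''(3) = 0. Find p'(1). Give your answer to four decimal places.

Write σ_i for p''(x_i). With h_i = 1, 1, 1 and divided differences Δ_i = 8, 0, -3, the continuity of p' gives the tridiagonal system
  1·σ_0 + 4·σ_1 + 1·σ_2 = 6(Δ_1 - Δ_0) = -48
  1·σ_1 + 4·σ_2 + 1·σ_3 = 6(Δ_2 - Δ_1) = -18
Natural end conditions: σ_0 = σ_3 = 0.
Solving the tridiagonal system: σ_0 = 0, σ_1 = -58/5, σ_2 = -8/5, σ_3 = 0.
On [1, 2], p'(x) = b_1 + 2c_1·(x - 1) + 3d_1·(x - 1)² with b_1 = Δ_1 - h_1(2σ_1 + σ_2)/6 = 62/15, c_1 = σ_1/2 = -29/5, d_1 = (σ_2 - σ_1)/(6h_1) = 5/3. So p'(1) = 62/15.

4.1333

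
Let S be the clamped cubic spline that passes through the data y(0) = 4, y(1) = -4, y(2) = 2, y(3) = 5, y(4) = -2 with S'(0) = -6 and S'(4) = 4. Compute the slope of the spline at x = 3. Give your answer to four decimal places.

Write M_i for S''(x_i). With h_i = 1, 1, 1, 1 and divided differences Δ_i = -8, 6, 3, -7, the continuity of S' gives the tridiagonal system
  1·M_0 + 4·M_1 + 1·M_2 = 6(Δ_1 - Δ_0) = 84
  1·M_1 + 4·M_2 + 1·M_3 = 6(Δ_2 - Δ_1) = -18
  1·M_2 + 4·M_3 + 1·M_4 = 6(Δ_3 - Δ_2) = -60
Clamped end conditions give two more equations: 2h_0·M_0 + h_0·M_1 = 6(Δ_0 - S'(0)) = -12 and h_3·M_3 + 2h_3·M_4 = 6(S'(4) - Δ_3) = 66.
Solving the tridiagonal system: M_0 = -137/7, M_1 = 190/7, M_2 = -5, M_3 = -176/7, M_4 = 319/7.
On [3, 4], S'(x) = b_3 + 2c_3·(x - 3) + 3d_3·(x - 3)² with b_3 = Δ_3 - h_3(2M_3 + M_4)/6 = -87/14, c_3 = M_3/2 = -88/7, d_3 = (M_4 - M_3)/(6h_3) = 165/14. So S'(3) = -87/14.

-6.2143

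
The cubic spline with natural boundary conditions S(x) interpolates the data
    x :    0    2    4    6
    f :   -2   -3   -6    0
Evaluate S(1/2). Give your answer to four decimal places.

-1.9844

Write M_i for S''(x_i). With h_i = 2, 2, 2 and divided differences Δ_i = -1/2, -3/2, 3, the continuity of S' gives the tridiagonal system
  2·M_0 + 8·M_1 + 2·M_2 = 6(Δ_1 - Δ_0) = -6
  2·M_1 + 8·M_2 + 2·M_3 = 6(Δ_2 - Δ_1) = 27
Natural end conditions: M_0 = M_3 = 0.
Hence M_0 = 0, M_1 = -17/10, M_2 = 19/5, M_3 = 0.
On [0, 2], S(x) = -2 + 1/15·x + 0·x² - 17/120·x³.
With x = 1/2: S(1/2) = -127/64.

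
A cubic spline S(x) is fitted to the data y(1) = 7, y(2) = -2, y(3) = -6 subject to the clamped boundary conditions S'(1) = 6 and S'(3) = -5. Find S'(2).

Let σ_i = S''(x_i). Step sizes h_i = 1, 1; slopes of the chords Δ_i = (y_(i+1) - y_i)/h_i = -9, -4.
  1·σ_0 + 4·σ_1 + 1·σ_2 = 6(Δ_1 - Δ_0) = 30
Clamped end conditions give two more equations: 2h_0·σ_0 + h_0·σ_1 = 6(Δ_0 - S'(1)) = -90 and h_1·σ_1 + 2h_1·σ_2 = 6(S'(3) - Δ_1) = -6.
Hence σ_0 = -58, σ_1 = 26, σ_2 = -16.
On [2, 3], S'(x) = b_1 + 2c_1·(x - 2) + 3d_1·(x - 2)² with b_1 = Δ_1 - h_1(2σ_1 + σ_2)/6 = -10, c_1 = σ_1/2 = 13, d_1 = (σ_2 - σ_1)/(6h_1) = -7. So S'(2) = -10.

-10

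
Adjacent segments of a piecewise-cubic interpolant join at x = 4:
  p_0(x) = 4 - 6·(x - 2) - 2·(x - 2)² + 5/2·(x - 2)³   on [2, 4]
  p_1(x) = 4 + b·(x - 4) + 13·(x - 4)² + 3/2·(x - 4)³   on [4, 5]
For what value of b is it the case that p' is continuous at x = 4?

p_0'(x) = -6 - 4·(x - 2) + 15/2·(x - 2)², so p_0'(4) = 16. On the right, p_1'(4) = b, so b = 16.

16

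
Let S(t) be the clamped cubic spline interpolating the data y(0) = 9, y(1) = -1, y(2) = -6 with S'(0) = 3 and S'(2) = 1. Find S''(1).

17

Write M_i for S''(x_i). With h_i = 1, 1 and divided differences Δ_i = -10, -5, the continuity of S' gives the tridiagonal system
  1·M_0 + 4·M_1 + 1·M_2 = 6(Δ_1 - Δ_0) = 30
Clamped end conditions give two more equations: 2h_0·M_0 + h_0·M_1 = 6(Δ_0 - S'(0)) = -78 and h_1·M_1 + 2h_1·M_2 = 6(S'(2) - Δ_1) = 36.
Hence M_0 = -95/2, M_1 = 17, M_2 = 19/2.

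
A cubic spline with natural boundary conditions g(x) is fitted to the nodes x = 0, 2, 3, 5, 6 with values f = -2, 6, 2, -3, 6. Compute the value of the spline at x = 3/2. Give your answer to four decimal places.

With M_i denoting the second derivative at x_i, h_i = 2, 1, 2, 1, and Δ_i = (y_(i+1) − y_i)/h_i = 4, -4, -5/2, 9:
  2·M_0 + 6·M_1 + 1·M_2 = 6(Δ_1 - Δ_0) = -48
  1·M_1 + 6·M_2 + 2·M_3 = 6(Δ_2 - Δ_1) = 9
  2·M_2 + 6·M_3 + 1·M_4 = 6(Δ_3 - Δ_2) = 69
Natural end conditions: M_0 = M_4 = 0.
Solving the tridiagonal system: M_0 = 0, M_1 = -242/31, M_2 = -36/31, M_3 = 737/62, M_4 = 0.
On [0, 2], g(x) = -2 + 614/93·x + 0·x² - 121/186·x³.
With x = 3/2: g(3/2) = 2831/496.

5.7077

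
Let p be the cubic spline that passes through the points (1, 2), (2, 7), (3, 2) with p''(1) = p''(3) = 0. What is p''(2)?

Write m_i for p''(x_i). With h_i = 1, 1 and divided differences Δ_i = 5, -5, the continuity of p' gives the tridiagonal system
  1·m_0 + 4·m_1 + 1·m_2 = 6(Δ_1 - Δ_0) = -60
Natural end conditions: m_0 = m_2 = 0.
Hence m_0 = 0, m_1 = -15, m_2 = 0.

-15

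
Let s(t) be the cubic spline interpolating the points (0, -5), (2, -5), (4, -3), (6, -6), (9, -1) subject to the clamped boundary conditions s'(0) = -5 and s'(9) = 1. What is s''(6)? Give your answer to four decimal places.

3.0580

With σ_i denoting the second derivative at x_i, h_i = 2, 2, 2, 3, and Δ_i = (y_(i+1) − y_i)/h_i = 0, 1, -3/2, 5/3:
  2·σ_0 + 8·σ_1 + 2·σ_2 = 6(Δ_1 - Δ_0) = 6
  2·σ_1 + 8·σ_2 + 2·σ_3 = 6(Δ_2 - Δ_1) = -15
  2·σ_2 + 10·σ_3 + 3·σ_4 = 6(Δ_3 - Δ_2) = 19
Clamped end conditions give two more equations: 2h_0·σ_0 + h_0·σ_1 = 6(Δ_0 - s'(0)) = 30 and h_3·σ_3 + 2h_3·σ_4 = 6(s'(9) - Δ_3) = -4.
Solving the tridiagonal system: σ_0 = 2149/276, σ_1 = -79/138, σ_2 = -689/276, σ_3 = 211/69, σ_4 = -101/46.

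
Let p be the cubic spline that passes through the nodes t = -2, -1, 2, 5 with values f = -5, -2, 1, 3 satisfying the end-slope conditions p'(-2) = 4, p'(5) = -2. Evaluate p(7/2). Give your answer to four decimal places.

Write M_i for p''(x_i). With h_i = 1, 3, 3 and divided differences Δ_i = 3, 1, 2/3, the continuity of p' gives the tridiagonal system
  1·M_0 + 8·M_1 + 3·M_2 = 6(Δ_1 - Δ_0) = -12
  3·M_1 + 12·M_2 + 3·M_3 = 6(Δ_2 - Δ_1) = -2
Clamped end conditions give two more equations: 2h_0·M_0 + h_0·M_1 = 6(Δ_0 - p'(-2)) = -6 and h_2·M_2 + 2h_2·M_3 = 6(p'(5) - Δ_2) = -16.
Forward elimination and back-substitution give M_0 = -68/31, M_1 = -50/31, M_2 = 32/31, M_3 = -296/93.
On [2, 5], p(t) = 1 + 38/31·(t - 2) + 16/31·(t - 2)² - 196/837·(t - 2)³.
With (t - 2) = 3/2: p(7/2) = 199/62.

3.2097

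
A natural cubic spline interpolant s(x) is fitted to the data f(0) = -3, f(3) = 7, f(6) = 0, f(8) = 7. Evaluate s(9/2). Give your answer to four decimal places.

Write σ_i for s''(x_i). With h_i = 3, 3, 2 and divided differences Δ_i = 10/3, -7/3, 7/2, the continuity of s' gives the tridiagonal system
  3·σ_0 + 12·σ_1 + 3·σ_2 = 6(Δ_1 - Δ_0) = -34
  3·σ_1 + 10·σ_2 + 2·σ_3 = 6(Δ_2 - Δ_1) = 35
Natural end conditions: σ_0 = σ_3 = 0.
Solving: σ_0 = 0, σ_1 = -445/111, σ_2 = 174/37, σ_3 = 0.
On [3, 6], s(x) = 7 - 25/37·(x - 3) - 445/222·(x - 3)² + 967/1998·(x - 3)³.
With (x - 3) = 3/2: s(9/2) = 1841/592.

3.1098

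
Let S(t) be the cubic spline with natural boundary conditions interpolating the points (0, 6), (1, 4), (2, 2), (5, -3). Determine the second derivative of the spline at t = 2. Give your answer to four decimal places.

Put M_i = S'' at the i-th knot. Here h = (1, 1, 3) and Δ = (-2, -2, -5/3), so the interior equations h_(i-1)·M_(i-1) + 2(h_(i-1)+h_i)·M_i + h_i·M_(i+1) = 6(Δ_i − Δ_(i-1)) read
  1·M_0 + 4·M_1 + 1·M_2 = 6(Δ_1 - Δ_0) = 0
  1·M_1 + 8·M_2 + 3·M_3 = 6(Δ_2 - Δ_1) = 2
Natural end conditions: M_0 = M_3 = 0.
Hence M_0 = 0, M_1 = -2/31, M_2 = 8/31, M_3 = 0.

0.2581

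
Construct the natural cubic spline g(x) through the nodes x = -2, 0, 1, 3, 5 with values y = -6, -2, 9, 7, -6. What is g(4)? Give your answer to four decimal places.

Let M_i = g''(x_i). Step sizes h_i = 2, 1, 2, 2; slopes of the chords Δ_i = (y_(i+1) - y_i)/h_i = 2, 11, -1, -13/2.
  2·M_0 + 6·M_1 + 1·M_2 = 6(Δ_1 - Δ_0) = 54
  1·M_1 + 6·M_2 + 2·M_3 = 6(Δ_2 - Δ_1) = -72
  2·M_2 + 8·M_3 + 2·M_4 = 6(Δ_3 - Δ_2) = -33
Natural end conditions: M_0 = M_4 = 0.
Solving the tridiagonal system: M_0 = 0, M_1 = 1443/128, M_2 = -873/64, M_3 = -183/256, M_4 = 0.
On [3, 5], g(x) = 7 - 771/128·(x - 3) - 183/512·(x - 3)² + 61/1024·(x - 3)³.
With (x - 3) = 1: g(4) = 695/1024.

0.6787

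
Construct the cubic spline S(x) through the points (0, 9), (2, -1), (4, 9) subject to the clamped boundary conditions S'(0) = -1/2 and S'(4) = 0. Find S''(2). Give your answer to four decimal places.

Put σ_i = S'' at the i-th knot. Here h = (2, 2) and Δ = (-5, 5), so the interior equations h_(i-1)·σ_(i-1) + 2(h_(i-1)+h_i)·σ_i + h_i·σ_(i+1) = 6(Δ_i − Δ_(i-1)) read
  2·σ_0 + 8·σ_1 + 2·σ_2 = 6(Δ_1 - Δ_0) = 60
Clamped end conditions give two more equations: 2h_0·σ_0 + h_0·σ_1 = 6(Δ_0 - S'(0)) = -27 and h_1·σ_1 + 2h_1·σ_2 = 6(S'(4) - Δ_1) = -30.
Solving: σ_0 = -113/8, σ_1 = 59/4, σ_2 = -119/8.

14.7500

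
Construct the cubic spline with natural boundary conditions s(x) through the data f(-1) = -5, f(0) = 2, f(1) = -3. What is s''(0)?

Put M_i = s'' at the i-th knot. Here h = (1, 1) and Δ = (7, -5), so the interior equations h_(i-1)·M_(i-1) + 2(h_(i-1)+h_i)·M_i + h_i·M_(i+1) = 6(Δ_i − Δ_(i-1)) read
  1·M_0 + 4·M_1 + 1·M_2 = 6(Δ_1 - Δ_0) = -72
Natural end conditions: M_0 = M_2 = 0.
Solving the tridiagonal system: M_0 = 0, M_1 = -18, M_2 = 0.

-18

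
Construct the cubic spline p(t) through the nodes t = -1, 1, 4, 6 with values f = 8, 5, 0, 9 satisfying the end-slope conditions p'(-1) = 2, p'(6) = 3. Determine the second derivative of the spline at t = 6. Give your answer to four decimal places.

-4.6458

With σ_i denoting the second derivative at x_i, h_i = 2, 3, 2, and Δ_i = (y_(i+1) − y_i)/h_i = -3/2, -5/3, 9/2:
  2·σ_0 + 10·σ_1 + 3·σ_2 = 6(Δ_1 - Δ_0) = -1
  3·σ_1 + 10·σ_2 + 2·σ_3 = 6(Δ_2 - Δ_1) = 37
Clamped end conditions give two more equations: 2h_0·σ_0 + h_0·σ_1 = 6(Δ_0 - p'(-1)) = -21 and h_2·σ_2 + 2h_2·σ_3 = 6(p'(6) - Δ_2) = -9.
Hence σ_0 = -239/48, σ_1 = -13/24, σ_2 = 115/24, σ_3 = -223/48.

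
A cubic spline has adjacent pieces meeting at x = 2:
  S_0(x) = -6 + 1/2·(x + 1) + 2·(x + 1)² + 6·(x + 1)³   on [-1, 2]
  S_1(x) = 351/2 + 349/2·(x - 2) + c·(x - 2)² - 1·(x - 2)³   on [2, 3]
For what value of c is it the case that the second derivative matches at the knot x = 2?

56

S_0''(x) = 4 + 36·(x + 1), so S_0''(2) = 112. On the right, S_1''(2) = 2c, so c = 56.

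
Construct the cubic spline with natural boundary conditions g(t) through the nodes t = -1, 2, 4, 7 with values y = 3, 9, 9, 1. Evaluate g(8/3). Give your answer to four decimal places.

With m_i denoting the second derivative at x_i, h_i = 3, 2, 3, and Δ_i = (y_(i+1) − y_i)/h_i = 2, 0, -8/3:
  3·m_0 + 10·m_1 + 2·m_2 = 6(Δ_1 - Δ_0) = -12
  2·m_1 + 10·m_2 + 3·m_3 = 6(Δ_2 - Δ_1) = -16
Natural end conditions: m_0 = m_3 = 0.
Solving: m_0 = 0, m_1 = -11/12, m_2 = -17/12, m_3 = 0.
On [2, 4], g(t) = 9 + 13/12·(t - 2) - 11/24·(t - 2)² - 1/24·(t - 2)³.
With (t - 2) = 2/3: g(8/3) = 770/81.

9.5062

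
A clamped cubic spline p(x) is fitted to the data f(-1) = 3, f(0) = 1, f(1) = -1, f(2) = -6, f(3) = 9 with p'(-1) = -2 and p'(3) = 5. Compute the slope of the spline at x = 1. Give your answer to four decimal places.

With m_i denoting the second derivative at x_i, h_i = 1, 1, 1, 1, and Δ_i = (y_(i+1) − y_i)/h_i = -2, -2, -5, 15:
  1·m_0 + 4·m_1 + 1·m_2 = 6(Δ_1 - Δ_0) = 0
  1·m_1 + 4·m_2 + 1·m_3 = 6(Δ_2 - Δ_1) = -18
  1·m_2 + 4·m_3 + 1·m_4 = 6(Δ_3 - Δ_2) = 120
Clamped end conditions give two more equations: 2h_0·m_0 + h_0·m_1 = 6(Δ_0 - p'(-1)) = 0 and h_3·m_3 + 2h_3·m_4 = 6(p'(3) - Δ_3) = -60.
Solving: m_0 = -71/28, m_1 = 71/14, m_2 = -71/4, m_3 = 671/14, m_4 = -1511/28.
On [1, 2], p'(x) = b_2 + 2c_2·(x - 1) + 3d_2·(x - 1)² with b_2 = Δ_2 - h_2(2m_2 + m_3)/6 = -99/14, c_2 = m_2/2 = -71/8, d_2 = (m_3 - m_2)/(6h_2) = 613/56. So p'(1) = -99/14.

-7.0714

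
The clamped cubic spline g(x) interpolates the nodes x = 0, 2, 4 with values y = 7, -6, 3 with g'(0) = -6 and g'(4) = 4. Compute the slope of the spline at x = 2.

Let M_i = g''(x_i). Step sizes h_i = 2, 2; slopes of the chords Δ_i = (y_(i+1) - y_i)/h_i = -13/2, 9/2.
  2·M_0 + 8·M_1 + 2·M_2 = 6(Δ_1 - Δ_0) = 66
Clamped end conditions give two more equations: 2h_0·M_0 + h_0·M_1 = 6(Δ_0 - g'(0)) = -3 and h_1·M_1 + 2h_1·M_2 = 6(g'(4) - Δ_1) = -3.
Hence M_0 = -13/2, M_1 = 23/2, M_2 = -13/2.
On [2, 4], g'(x) = b_1 + 2c_1·(x - 2) + 3d_1·(x - 2)² with b_1 = Δ_1 - h_1(2M_1 + M_2)/6 = -1, c_1 = M_1/2 = 23/4, d_1 = (M_2 - M_1)/(6h_1) = -3/2. So g'(2) = -1.

-1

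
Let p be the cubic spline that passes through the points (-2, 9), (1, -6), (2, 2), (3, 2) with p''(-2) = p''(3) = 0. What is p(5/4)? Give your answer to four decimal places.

-4.0529

With m_i denoting the second derivative at x_i, h_i = 3, 1, 1, and Δ_i = (y_(i+1) − y_i)/h_i = -5, 8, 0:
  3·m_0 + 8·m_1 + 1·m_2 = 6(Δ_1 - Δ_0) = 78
  1·m_1 + 4·m_2 + 1·m_3 = 6(Δ_2 - Δ_1) = -48
Natural end conditions: m_0 = m_3 = 0.
Solving: m_0 = 0, m_1 = 360/31, m_2 = -462/31, m_3 = 0.
On [1, 2], p(x) = -6 + 205/31·(x - 1) + 180/31·(x - 1)² - 137/31·(x - 1)³.
With (x - 1) = 1/4: p(5/4) = -8041/1984.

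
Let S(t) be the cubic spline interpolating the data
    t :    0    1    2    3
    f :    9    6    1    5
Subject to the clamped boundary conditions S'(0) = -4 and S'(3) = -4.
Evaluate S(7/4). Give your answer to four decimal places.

1.3031

Put m_i = S'' at the i-th knot. Here h = (1, 1, 1) and Δ = (-3, -5, 4), so the interior equations h_(i-1)·m_(i-1) + 2(h_(i-1)+h_i)·m_i + h_i·m_(i+1) = 6(Δ_i − Δ_(i-1)) read
  1·m_0 + 4·m_1 + 1·m_2 = 6(Δ_1 - Δ_0) = -12
  1·m_1 + 4·m_2 + 1·m_3 = 6(Δ_2 - Δ_1) = 54
Clamped end conditions give two more equations: 2h_0·m_0 + h_0·m_1 = 6(Δ_0 - S'(0)) = 6 and h_2·m_2 + 2h_2·m_3 = 6(S'(3) - Δ_2) = -48.
Hence m_0 = 44/5, m_1 = -58/5, m_2 = 128/5, m_3 = -184/5.
On [1, 2], S(t) = 6 - 27/5·(t - 1) - 29/5·(t - 1)² + 31/5·(t - 1)³.
With (t - 1) = 3/4: S(7/4) = 417/320.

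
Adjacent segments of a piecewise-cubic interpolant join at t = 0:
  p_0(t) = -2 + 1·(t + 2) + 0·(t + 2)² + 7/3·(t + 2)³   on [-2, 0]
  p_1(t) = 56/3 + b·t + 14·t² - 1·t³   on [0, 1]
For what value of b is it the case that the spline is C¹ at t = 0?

p_0'(t) = 1 + 0·(t + 2) + 7·(t + 2)², so p_0'(0) = 29. On the right, p_1'(0) = b, so b = 29.

29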